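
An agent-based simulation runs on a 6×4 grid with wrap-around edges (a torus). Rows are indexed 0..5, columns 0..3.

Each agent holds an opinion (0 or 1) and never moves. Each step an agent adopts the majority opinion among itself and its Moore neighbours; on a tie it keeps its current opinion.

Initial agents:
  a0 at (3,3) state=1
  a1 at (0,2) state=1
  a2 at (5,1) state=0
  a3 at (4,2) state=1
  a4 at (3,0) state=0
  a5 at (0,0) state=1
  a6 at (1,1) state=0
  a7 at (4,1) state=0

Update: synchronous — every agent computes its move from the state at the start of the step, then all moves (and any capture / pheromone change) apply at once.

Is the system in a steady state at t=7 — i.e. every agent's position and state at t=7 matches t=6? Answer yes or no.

no

t=1: a0@(3,3):1 a1@(0,2):0 a2@(5,1):1 a3@(4,2):1 a4@(3,0):0 a5@(0,0):0 a6@(1,1):1 a7@(4,1):0
t=2: a0@(3,3):1 a1@(0,2):1 a2@(5,1):0 a3@(4,2):1 a4@(3,0):0 a5@(0,0):1 a6@(1,1):0 a7@(4,1):0
t=3: a0@(3,3):1 a1@(0,2):0 a2@(5,1):1 a3@(4,2):1 a4@(3,0):0 a5@(0,0):0 a6@(1,1):1 a7@(4,1):0
t=4: a0@(3,3):1 a1@(0,2):1 a2@(5,1):0 a3@(4,2):1 a4@(3,0):0 a5@(0,0):1 a6@(1,1):0 a7@(4,1):0
t=5: a0@(3,3):1 a1@(0,2):0 a2@(5,1):1 a3@(4,2):1 a4@(3,0):0 a5@(0,0):0 a6@(1,1):1 a7@(4,1):0
t=6: a0@(3,3):1 a1@(0,2):1 a2@(5,1):0 a3@(4,2):1 a4@(3,0):0 a5@(0,0):1 a6@(1,1):0 a7@(4,1):0
t=7: a0@(3,3):1 a1@(0,2):0 a2@(5,1):1 a3@(4,2):1 a4@(3,0):0 a5@(0,0):0 a6@(1,1):1 a7@(4,1):0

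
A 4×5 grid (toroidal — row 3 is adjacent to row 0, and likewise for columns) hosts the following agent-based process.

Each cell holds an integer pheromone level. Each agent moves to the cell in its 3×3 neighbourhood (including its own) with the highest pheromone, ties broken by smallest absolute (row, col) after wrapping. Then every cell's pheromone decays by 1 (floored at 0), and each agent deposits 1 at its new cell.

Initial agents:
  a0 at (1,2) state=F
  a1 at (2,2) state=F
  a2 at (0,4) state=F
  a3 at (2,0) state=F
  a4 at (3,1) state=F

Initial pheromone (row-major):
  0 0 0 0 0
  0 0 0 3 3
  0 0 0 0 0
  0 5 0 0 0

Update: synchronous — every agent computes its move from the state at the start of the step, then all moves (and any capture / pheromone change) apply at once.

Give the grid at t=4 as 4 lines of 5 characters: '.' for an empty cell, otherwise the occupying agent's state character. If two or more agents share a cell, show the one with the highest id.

t=1: a0@(1,3) a1@(3,1) a2@(1,3) a3@(3,1) a4@(3,1) | pheromone: 0 0 0 0 0 / 0 0 0 4 2 / 0 0 0 0 0 / 0 7 0 0 0
t=2: a0@(1,3) a1@(3,1) a2@(1,3) a3@(3,1) a4@(3,1) | pheromone: 0 0 0 0 0 / 0 0 0 5 1 / 0 0 0 0 0 / 0 9 0 0 0
t=3: a0@(1,3) a1@(3,1) a2@(1,3) a3@(3,1) a4@(3,1) | pheromone: 0 0 0 0 0 / 0 0 0 6 0 / 0 0 0 0 0 / 0 11 0 0 0
t=4: a0@(1,3) a1@(3,1) a2@(1,3) a3@(3,1) a4@(3,1) | pheromone: 0 0 0 0 0 / 0 0 0 7 0 / 0 0 0 0 0 / 0 13 0 0 0

.....
...F.
.....
.F...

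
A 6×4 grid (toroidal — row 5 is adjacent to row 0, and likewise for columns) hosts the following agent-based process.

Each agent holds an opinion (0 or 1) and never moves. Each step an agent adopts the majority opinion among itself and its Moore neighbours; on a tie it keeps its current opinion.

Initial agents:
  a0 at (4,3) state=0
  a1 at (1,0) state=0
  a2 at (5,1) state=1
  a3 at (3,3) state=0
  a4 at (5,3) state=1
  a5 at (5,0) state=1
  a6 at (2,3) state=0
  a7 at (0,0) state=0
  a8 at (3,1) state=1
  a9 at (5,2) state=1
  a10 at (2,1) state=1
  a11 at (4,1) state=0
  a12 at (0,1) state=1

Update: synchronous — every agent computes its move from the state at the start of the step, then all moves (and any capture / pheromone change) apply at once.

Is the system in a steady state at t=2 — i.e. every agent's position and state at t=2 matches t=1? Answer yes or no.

t=1: a0@(4,3):1 a1@(1,0):0 a2@(5,1):1 a3@(3,3):0 a4@(5,3):1 a5@(5,0):1 a6@(2,3):0 a7@(0,0):1 a8@(3,1):1 a9@(5,2):1 a10@(2,1):1 a11@(4,1):1 a12@(0,1):1
t=2: a0@(4,3):1 a1@(1,0):1 a2@(5,1):1 a3@(3,3):0 a4@(5,3):1 a5@(5,0):1 a6@(2,3):0 a7@(0,0):1 a8@(3,1):1 a9@(5,2):1 a10@(2,1):1 a11@(4,1):1 a12@(0,1):1

no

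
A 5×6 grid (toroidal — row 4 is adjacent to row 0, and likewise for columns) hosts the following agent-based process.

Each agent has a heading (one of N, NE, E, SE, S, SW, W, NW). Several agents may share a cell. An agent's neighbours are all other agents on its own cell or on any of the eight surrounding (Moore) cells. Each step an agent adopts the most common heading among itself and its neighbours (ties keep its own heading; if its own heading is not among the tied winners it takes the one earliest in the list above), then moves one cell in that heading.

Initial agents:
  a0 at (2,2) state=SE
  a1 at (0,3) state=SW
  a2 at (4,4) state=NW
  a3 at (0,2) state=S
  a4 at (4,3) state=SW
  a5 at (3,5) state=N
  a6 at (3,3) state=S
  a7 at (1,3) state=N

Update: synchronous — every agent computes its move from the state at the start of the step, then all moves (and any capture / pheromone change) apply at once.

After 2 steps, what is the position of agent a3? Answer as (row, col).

(2, 0)

t=1: a0@(3,3):SE a1@(1,2):SW a2@(0,3):SW a3@(1,1):SW a4@(0,2):SW a5@(2,5):N a6@(4,3):S a7@(0,3):N
t=2: a0@(4,4):SE a1@(2,1):SW a2@(1,2):SW a3@(2,0):SW a4@(1,1):SW a5@(1,5):N a6@(0,2):SW a7@(1,2):SW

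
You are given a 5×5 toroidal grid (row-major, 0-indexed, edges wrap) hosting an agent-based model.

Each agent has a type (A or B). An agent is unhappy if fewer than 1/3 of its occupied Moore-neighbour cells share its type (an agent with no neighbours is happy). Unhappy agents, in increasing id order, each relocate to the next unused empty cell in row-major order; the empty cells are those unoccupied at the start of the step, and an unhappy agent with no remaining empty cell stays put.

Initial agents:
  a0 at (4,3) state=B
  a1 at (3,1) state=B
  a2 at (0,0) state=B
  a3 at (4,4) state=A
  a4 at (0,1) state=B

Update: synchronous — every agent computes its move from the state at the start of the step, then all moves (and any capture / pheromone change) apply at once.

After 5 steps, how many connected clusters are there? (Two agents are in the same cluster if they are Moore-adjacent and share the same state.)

t=1: a0@(0,2):B a1@(3,1):B a2@(0,0):B a3@(0,3):A a4@(0,1):B
t=2: a0@(0,2):B a1@(3,1):B a2@(0,0):B a3@(0,4):A a4@(0,1):B
t=3: a0@(0,2):B a1@(3,1):B a2@(0,0):B a3@(0,3):A a4@(0,1):B
t=4: a0@(0,2):B a1@(3,1):B a2@(0,0):B a3@(0,4):A a4@(0,1):B
t=5: a0@(0,2):B a1@(3,1):B a2@(0,0):B a3@(0,3):A a4@(0,1):B

3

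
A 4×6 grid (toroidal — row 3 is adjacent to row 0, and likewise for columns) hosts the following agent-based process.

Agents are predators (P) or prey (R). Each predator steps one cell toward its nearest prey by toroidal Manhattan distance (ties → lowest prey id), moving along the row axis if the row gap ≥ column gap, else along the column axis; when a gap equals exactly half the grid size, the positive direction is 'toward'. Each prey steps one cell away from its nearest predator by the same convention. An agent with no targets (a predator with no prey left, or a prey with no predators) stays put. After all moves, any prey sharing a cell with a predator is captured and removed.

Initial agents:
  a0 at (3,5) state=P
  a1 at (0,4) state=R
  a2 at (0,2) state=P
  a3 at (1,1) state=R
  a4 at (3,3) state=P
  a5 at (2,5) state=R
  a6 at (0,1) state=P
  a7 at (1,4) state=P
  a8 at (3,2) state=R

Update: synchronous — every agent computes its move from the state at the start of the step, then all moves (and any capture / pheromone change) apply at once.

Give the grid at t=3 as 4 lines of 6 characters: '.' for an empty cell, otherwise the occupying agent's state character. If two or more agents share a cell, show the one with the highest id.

.RR..P
..P.R.
....P.
.P...R

t=1: a0@(2,5):P a1@(3,4):R a2@(3,2):P a3@(2,1):R a4@(3,2):P a5@(1,5):R a6@(1,1):P a7@(0,4):P a8@(2,2):R
t=2: a0@(1,5):P a1@(2,4):R a2@(2,2):P a3@(3,1):R a4@(2,2):P a5@(0,5):R a6@(2,1):P a7@(3,4):P a8@(1,2):R
t=3: a0@(0,5):P a1@(1,4):R a2@(1,2):P a3@(0,1):R a4@(1,2):P a5@(3,5):R a6@(3,1):P a7@(2,4):P a8@(0,2):R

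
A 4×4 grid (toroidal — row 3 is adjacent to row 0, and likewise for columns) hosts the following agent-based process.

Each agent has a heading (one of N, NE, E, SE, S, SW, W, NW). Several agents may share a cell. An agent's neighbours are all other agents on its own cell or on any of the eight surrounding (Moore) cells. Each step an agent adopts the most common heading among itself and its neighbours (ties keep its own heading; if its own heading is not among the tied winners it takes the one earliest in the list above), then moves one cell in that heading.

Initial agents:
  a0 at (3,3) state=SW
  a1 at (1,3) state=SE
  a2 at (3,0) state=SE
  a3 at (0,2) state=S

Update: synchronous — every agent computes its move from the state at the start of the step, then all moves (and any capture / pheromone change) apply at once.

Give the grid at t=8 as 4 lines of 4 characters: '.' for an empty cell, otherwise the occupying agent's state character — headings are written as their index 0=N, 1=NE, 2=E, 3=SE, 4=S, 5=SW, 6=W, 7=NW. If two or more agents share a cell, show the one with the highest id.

3...
...3
....
33..

t=1: a0@(0,2):SW a1@(2,0):SE a2@(0,1):SE a3@(1,2):S
t=2: a0@(1,1):SW a1@(3,1):SE a2@(1,2):SE a3@(2,2):S
t=3: a0@(2,0):SW a1@(0,2):SE a2@(2,3):SE a3@(3,3):SE
t=4: a0@(3,1):SE a1@(1,3):SE a2@(3,0):SE a3@(0,0):SE
t=5: a0@(0,2):SE a1@(2,0):SE a2@(0,1):SE a3@(1,1):SE
t=6: a0@(1,3):SE a1@(3,1):SE a2@(1,2):SE a3@(2,2):SE
t=7: a0@(2,0):SE a1@(0,2):SE a2@(2,3):SE a3@(3,3):SE
t=8: a0@(3,1):SE a1@(1,3):SE a2@(3,0):SE a3@(0,0):SE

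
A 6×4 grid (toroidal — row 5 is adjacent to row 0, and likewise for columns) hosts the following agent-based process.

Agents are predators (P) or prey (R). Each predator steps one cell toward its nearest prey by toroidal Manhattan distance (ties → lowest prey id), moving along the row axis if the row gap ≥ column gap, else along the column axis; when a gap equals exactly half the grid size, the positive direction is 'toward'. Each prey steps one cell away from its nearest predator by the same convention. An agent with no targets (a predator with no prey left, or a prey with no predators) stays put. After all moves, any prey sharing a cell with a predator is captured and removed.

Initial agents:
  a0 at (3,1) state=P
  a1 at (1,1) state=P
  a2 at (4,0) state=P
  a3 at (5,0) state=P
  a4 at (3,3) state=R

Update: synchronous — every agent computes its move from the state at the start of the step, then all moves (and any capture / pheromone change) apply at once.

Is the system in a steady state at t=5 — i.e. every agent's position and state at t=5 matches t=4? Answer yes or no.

yes

t=1: a0@(3,2):P a1@(2,1):P a2@(3,0):P a3@(4,0):P
t=2: (unchanged — steady state)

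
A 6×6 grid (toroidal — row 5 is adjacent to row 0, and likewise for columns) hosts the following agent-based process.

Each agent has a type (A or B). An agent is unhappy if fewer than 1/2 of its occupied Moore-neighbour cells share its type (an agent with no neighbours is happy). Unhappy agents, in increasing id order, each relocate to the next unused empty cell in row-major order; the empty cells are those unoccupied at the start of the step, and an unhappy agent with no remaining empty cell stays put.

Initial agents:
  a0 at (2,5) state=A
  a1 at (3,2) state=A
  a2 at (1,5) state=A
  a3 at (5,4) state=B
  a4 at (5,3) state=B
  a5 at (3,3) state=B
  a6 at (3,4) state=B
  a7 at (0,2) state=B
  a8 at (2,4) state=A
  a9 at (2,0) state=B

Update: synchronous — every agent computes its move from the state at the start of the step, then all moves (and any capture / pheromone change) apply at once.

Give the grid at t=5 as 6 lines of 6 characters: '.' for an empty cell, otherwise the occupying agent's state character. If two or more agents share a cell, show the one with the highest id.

ABBBB.
.....A
....AA
......
......
...BB.

t=1: a0@(2,5):A a1@(0,0):A a2@(1,5):A a3@(5,4):B a4@(5,3):B a5@(0,1):B a6@(0,3):B a7@(0,2):B a8@(2,4):A a9@(0,4):B
t=2: (unchanged — steady state)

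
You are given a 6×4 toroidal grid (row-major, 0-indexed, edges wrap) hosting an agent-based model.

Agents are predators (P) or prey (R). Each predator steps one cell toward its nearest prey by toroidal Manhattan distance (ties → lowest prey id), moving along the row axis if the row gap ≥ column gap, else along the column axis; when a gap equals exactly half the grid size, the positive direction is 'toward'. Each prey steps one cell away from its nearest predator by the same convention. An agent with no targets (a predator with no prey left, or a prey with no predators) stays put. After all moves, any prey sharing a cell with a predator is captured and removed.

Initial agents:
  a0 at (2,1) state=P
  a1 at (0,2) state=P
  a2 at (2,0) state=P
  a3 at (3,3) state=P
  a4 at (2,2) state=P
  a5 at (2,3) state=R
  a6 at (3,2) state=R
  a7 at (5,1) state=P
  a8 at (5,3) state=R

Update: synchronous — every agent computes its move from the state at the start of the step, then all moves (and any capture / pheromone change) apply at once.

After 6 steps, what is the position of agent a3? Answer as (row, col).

t=1: a0@(2,2):P a1@(5,2):P a2@(2,3):P a3@(2,3):P a4@(2,3):P a6@(3,1):R a7@(5,2):P a8@(4,3):R
t=2: a0@(3,2):P a1@(4,2):P a2@(3,3):P a3@(3,3):P a4@(3,3):P a6@(4,1):R a7@(4,2):P
t=3: a0@(4,2):P a1@(4,1):P a2@(3,0):P a3@(3,0):P a4@(3,0):P a6@(4,0):R a7@(4,1):P
t=4: a0@(4,3):P a1@(4,0):P a2@(4,0):P a3@(4,0):P a4@(4,0):P a7@(4,0):P
t=5: (unchanged — steady state)

(4, 0)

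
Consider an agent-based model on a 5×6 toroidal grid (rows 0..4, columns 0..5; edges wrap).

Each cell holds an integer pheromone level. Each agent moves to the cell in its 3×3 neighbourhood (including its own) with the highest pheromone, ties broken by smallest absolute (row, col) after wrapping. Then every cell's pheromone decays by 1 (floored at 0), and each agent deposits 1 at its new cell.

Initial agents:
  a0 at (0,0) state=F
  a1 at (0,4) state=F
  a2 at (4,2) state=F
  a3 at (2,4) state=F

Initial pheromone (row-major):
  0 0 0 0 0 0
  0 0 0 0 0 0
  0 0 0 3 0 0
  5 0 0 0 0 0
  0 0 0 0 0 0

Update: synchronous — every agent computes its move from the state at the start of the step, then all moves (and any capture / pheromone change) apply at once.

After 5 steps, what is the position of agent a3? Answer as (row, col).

t=1: a0@(0,0) a1@(0,3) a2@(0,1) a3@(2,3) | pheromone: 1 1 0 1 0 0 / 0 0 0 0 0 0 / 0 0 0 3 0 0 / 4 0 0 0 0 0 / 0 0 0 0 0 0
t=2: a0@(0,0) a1@(0,3) a2@(0,0) a3@(2,3) | pheromone: 2 0 0 1 0 0 / 0 0 0 0 0 0 / 0 0 0 3 0 0 / 3 0 0 0 0 0 / 0 0 0 0 0 0
t=3: a0@(0,0) a1@(0,3) a2@(0,0) a3@(2,3) | pheromone: 3 0 0 1 0 0 / 0 0 0 0 0 0 / 0 0 0 3 0 0 / 2 0 0 0 0 0 / 0 0 0 0 0 0
t=4: a0@(0,0) a1@(0,3) a2@(0,0) a3@(2,3) | pheromone: 4 0 0 1 0 0 / 0 0 0 0 0 0 / 0 0 0 3 0 0 / 1 0 0 0 0 0 / 0 0 0 0 0 0
t=5: a0@(0,0) a1@(0,3) a2@(0,0) a3@(2,3) | pheromone: 5 0 0 1 0 0 / 0 0 0 0 0 0 / 0 0 0 3 0 0 / 0 0 0 0 0 0 / 0 0 0 0 0 0

(2, 3)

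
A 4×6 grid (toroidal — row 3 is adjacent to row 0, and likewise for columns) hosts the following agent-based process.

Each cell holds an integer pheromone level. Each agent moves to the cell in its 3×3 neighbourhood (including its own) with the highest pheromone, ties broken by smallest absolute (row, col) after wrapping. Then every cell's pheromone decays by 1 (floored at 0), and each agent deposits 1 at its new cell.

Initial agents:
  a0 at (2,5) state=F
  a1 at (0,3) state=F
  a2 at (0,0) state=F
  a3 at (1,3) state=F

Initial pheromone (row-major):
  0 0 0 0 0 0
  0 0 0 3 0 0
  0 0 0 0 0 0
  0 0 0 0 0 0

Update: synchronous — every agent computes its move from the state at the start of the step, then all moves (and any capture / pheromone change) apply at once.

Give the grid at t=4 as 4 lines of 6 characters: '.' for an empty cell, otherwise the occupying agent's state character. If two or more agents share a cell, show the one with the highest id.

t=1: a0@(1,0) a1@(1,3) a2@(0,0) a3@(1,3) | pheromone: 1 0 0 0 0 0 / 1 0 0 4 0 0 / 0 0 0 0 0 0 / 0 0 0 0 0 0
t=2: a0@(0,0) a1@(1,3) a2@(0,0) a3@(1,3) | pheromone: 2 0 0 0 0 0 / 0 0 0 5 0 0 / 0 0 0 0 0 0 / 0 0 0 0 0 0
t=3: a0@(0,0) a1@(1,3) a2@(0,0) a3@(1,3) | pheromone: 3 0 0 0 0 0 / 0 0 0 6 0 0 / 0 0 0 0 0 0 / 0 0 0 0 0 0
t=4: a0@(0,0) a1@(1,3) a2@(0,0) a3@(1,3) | pheromone: 4 0 0 0 0 0 / 0 0 0 7 0 0 / 0 0 0 0 0 0 / 0 0 0 0 0 0

F.....
...F..
......
......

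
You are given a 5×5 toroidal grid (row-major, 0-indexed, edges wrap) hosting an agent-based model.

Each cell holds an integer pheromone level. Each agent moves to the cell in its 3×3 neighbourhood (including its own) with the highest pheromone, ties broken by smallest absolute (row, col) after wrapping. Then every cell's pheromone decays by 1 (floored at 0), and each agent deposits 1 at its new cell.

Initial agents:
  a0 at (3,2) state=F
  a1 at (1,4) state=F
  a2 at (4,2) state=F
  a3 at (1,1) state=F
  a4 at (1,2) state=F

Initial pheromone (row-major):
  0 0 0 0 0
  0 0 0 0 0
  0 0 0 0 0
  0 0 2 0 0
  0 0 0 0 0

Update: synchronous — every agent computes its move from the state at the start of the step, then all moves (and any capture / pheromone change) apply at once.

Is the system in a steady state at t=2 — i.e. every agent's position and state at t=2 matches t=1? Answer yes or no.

t=1: a0@(3,2) a1@(0,0) a2@(3,2) a3@(0,0) a4@(0,1) | pheromone: 2 1 0 0 0 / 0 0 0 0 0 / 0 0 0 0 0 / 0 0 3 0 0 / 0 0 0 0 0
t=2: a0@(3,2) a1@(0,0) a2@(3,2) a3@(0,0) a4@(0,0) | pheromone: 4 0 0 0 0 / 0 0 0 0 0 / 0 0 0 0 0 / 0 0 4 0 0 / 0 0 0 0 0

no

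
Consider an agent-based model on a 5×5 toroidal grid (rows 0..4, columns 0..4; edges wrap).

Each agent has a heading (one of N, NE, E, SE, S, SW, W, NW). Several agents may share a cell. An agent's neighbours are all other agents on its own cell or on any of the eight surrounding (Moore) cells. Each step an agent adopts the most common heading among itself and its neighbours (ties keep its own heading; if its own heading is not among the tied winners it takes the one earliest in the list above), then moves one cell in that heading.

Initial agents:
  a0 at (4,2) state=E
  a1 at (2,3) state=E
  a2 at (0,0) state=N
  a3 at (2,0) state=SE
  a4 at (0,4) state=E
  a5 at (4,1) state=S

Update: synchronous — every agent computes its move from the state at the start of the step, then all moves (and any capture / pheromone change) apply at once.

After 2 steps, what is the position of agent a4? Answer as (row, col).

(0, 1)

t=1: a0@(4,3):E a1@(2,4):E a2@(4,0):N a3@(3,1):SE a4@(0,0):E a5@(0,1):S
t=2: a0@(4,4):E a1@(2,0):E a2@(3,0):N a3@(4,2):SE a4@(0,1):E a5@(1,1):S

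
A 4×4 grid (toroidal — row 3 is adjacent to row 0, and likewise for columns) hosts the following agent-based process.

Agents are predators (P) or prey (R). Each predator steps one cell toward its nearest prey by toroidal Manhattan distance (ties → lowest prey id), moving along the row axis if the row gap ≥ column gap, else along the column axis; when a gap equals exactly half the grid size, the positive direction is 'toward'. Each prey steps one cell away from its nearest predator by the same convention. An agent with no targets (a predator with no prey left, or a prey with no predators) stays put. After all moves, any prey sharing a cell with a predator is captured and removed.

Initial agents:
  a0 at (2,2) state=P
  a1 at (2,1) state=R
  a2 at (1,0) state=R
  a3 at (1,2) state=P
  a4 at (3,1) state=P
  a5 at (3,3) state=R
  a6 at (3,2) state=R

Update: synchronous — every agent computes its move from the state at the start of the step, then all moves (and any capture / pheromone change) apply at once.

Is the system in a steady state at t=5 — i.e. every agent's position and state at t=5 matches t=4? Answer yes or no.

t=1: a0@(2,1):P a1@(2,0):R a2@(1,3):R a3@(2,2):P a4@(2,1):P a5@(0,3):R a6@(0,2):R
t=2: a0@(2,0):P a2@(0,3):R a3@(2,3):P a4@(2,0):P a5@(3,3):R a6@(3,2):R
t=3: a0@(3,0):P a3@(3,3):P a4@(3,0):P a5@(0,3):R a6@(0,2):R
t=4: a0@(0,0):P a3@(0,3):P a4@(0,0):P a5@(1,3):R a6@(1,2):R
t=5: a0@(1,0):P a3@(1,3):P a4@(1,0):P a5@(2,3):R a6@(2,2):R

no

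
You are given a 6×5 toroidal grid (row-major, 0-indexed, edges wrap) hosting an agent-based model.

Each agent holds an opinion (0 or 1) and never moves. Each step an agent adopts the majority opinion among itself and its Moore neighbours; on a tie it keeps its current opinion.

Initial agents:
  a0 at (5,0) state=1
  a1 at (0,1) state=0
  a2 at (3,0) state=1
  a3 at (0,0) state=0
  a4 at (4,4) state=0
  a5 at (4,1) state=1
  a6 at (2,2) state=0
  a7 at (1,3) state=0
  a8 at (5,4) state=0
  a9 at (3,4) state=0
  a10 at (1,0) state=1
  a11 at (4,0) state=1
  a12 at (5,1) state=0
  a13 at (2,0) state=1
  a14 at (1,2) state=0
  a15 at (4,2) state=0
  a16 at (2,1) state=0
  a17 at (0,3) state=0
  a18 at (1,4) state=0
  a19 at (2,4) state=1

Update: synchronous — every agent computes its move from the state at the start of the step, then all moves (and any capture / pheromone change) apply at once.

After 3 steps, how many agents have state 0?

t=1: a0@(5,0):0 a1@(0,1):0 a2@(3,0):1 a3@(0,0):0 a4@(4,4):0 a5@(4,1):1 a6@(2,2):0 a7@(1,3):0 a8@(5,4):0 a9@(3,4):1 a10@(1,0):0 a11@(4,0):1 a12@(5,1):0 a13@(2,0):1 a14@(1,2):0 a15@(4,2):0 a16@(2,1):0 a17@(0,3):0 a18@(1,4):0 a19@(2,4):1
t=2: (unchanged — steady state)

14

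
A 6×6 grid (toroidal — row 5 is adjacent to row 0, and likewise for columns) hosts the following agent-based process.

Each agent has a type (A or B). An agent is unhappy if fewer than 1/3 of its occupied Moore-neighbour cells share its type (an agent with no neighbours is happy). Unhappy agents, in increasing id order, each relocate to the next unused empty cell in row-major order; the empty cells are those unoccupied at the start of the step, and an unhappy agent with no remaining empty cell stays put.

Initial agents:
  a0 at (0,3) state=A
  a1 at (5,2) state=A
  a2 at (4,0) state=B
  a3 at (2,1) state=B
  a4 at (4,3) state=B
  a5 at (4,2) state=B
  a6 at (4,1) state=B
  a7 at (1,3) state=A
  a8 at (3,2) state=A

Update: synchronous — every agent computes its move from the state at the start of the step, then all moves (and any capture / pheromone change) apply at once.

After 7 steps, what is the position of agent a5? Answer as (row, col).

t=1: a0@(0,3):A a1@(0,0):A a2@(4,0):B a3@(0,1):B a4@(4,3):B a5@(4,2):B a6@(4,1):B a7@(1,3):A a8@(0,2):A
t=2: a0@(0,3):A a1@(0,4):A a2@(4,0):B a3@(0,5):B a4@(4,3):B a5@(4,2):B a6@(4,1):B a7@(1,3):A a8@(0,2):A
t=3: a0@(0,3):A a1@(0,4):A a2@(4,0):B a3@(0,0):B a4@(4,3):B a5@(4,2):B a6@(4,1):B a7@(1,3):A a8@(0,2):A
t=4: (unchanged — steady state)

(4, 2)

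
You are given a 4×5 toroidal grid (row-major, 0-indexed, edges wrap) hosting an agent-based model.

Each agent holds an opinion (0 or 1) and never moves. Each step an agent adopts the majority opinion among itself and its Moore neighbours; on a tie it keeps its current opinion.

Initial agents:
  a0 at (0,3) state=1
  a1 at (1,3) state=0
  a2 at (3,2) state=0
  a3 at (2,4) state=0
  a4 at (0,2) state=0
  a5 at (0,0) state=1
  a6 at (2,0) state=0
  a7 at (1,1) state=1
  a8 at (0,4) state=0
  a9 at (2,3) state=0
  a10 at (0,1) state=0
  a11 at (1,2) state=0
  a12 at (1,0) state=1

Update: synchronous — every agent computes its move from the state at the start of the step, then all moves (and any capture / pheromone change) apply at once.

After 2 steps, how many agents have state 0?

t=1: a0@(0,3):0 a1@(1,3):0 a2@(3,2):0 a3@(2,4):0 a4@(0,2):0 a5@(0,0):1 a6@(2,0):0 a7@(1,1):0 a8@(0,4):1 a9@(2,3):0 a10@(0,1):0 a11@(1,2):0 a12@(1,0):0
t=2: a0@(0,3):0 a1@(1,3):0 a2@(3,2):0 a3@(2,4):0 a4@(0,2):0 a5@(0,0):0 a6@(2,0):0 a7@(1,1):0 a8@(0,4):0 a9@(2,3):0 a10@(0,1):0 a11@(1,2):0 a12@(1,0):0

13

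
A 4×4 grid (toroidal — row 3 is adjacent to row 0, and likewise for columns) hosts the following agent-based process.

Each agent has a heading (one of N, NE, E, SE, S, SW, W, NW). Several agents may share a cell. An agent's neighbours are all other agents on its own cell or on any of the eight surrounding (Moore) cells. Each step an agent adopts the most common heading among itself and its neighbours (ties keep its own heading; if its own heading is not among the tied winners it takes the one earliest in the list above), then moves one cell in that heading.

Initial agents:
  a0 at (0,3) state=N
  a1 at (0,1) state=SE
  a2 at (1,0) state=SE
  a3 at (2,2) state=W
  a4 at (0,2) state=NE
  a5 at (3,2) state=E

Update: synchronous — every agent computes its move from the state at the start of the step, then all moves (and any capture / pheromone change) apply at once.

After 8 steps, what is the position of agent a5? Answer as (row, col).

(0, 2)

t=1: a0@(3,3):N a1@(1,2):SE a2@(2,1):SE a3@(2,1):W a4@(3,3):NE a5@(3,3):E
t=2: a0@(2,3):N a1@(2,3):SE a2@(3,2):SE a3@(3,2):SE a4@(2,0):NE a5@(3,0):E
t=3: a0@(3,0):SE a1@(3,0):SE a2@(0,3):SE a3@(0,3):SE a4@(1,1):NE a5@(3,1):E
t=4: a0@(0,1):SE a1@(0,1):SE a2@(1,0):SE a3@(1,0):SE a4@(0,2):NE a5@(0,2):SE
t=5: a0@(1,2):SE a1@(1,2):SE a2@(2,1):SE a3@(2,1):SE a4@(1,3):SE a5@(1,3):SE
t=6: a0@(2,3):SE a1@(2,3):SE a2@(3,2):SE a3@(3,2):SE a4@(2,0):SE a5@(2,0):SE
t=7: a0@(3,0):SE a1@(3,0):SE a2@(0,3):SE a3@(0,3):SE a4@(3,1):SE a5@(3,1):SE
t=8: a0@(0,1):SE a1@(0,1):SE a2@(1,0):SE a3@(1,0):SE a4@(0,2):SE a5@(0,2):SE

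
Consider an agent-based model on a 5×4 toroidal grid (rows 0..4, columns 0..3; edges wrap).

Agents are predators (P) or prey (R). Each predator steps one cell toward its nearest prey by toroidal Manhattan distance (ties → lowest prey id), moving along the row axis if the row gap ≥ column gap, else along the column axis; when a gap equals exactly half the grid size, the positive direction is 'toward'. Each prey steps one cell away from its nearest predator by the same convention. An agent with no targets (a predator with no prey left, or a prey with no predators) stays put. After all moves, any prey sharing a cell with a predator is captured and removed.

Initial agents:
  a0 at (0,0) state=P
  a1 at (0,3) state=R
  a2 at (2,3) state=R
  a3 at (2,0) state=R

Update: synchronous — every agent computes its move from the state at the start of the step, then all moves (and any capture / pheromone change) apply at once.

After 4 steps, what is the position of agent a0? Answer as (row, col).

t=1: a0@(0,3):P a1@(0,2):R a2@(3,3):R a3@(3,0):R
t=2: a0@(0,2):P a1@(0,1):R a2@(2,3):R a3@(2,0):R
t=3: a0@(0,1):P a1@(0,0):R a2@(3,3):R a3@(3,0):R
t=4: a0@(0,0):P a1@(0,3):R a2@(2,3):R a3@(2,0):R

(0, 0)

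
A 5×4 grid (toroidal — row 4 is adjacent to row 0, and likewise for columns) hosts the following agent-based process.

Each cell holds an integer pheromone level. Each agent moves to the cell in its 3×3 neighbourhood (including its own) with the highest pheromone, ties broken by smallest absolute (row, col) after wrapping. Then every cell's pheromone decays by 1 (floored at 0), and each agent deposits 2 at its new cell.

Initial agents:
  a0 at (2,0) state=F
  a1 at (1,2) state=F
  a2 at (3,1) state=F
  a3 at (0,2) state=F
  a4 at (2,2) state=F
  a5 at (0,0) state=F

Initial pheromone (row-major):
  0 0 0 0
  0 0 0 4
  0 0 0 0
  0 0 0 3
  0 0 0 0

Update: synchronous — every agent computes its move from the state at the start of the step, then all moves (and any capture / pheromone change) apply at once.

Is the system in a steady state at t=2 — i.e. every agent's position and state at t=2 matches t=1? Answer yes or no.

no

t=1: a0@(1,3) a1@(1,3) a2@(2,0) a3@(1,3) a4@(1,3) a5@(1,3) | pheromone: 0 0 0 0 / 0 0 0 13 / 2 0 0 0 / 0 0 0 2 / 0 0 0 0
t=2: a0@(1,3) a1@(1,3) a2@(1,3) a3@(1,3) a4@(1,3) a5@(1,3) | pheromone: 0 0 0 0 / 0 0 0 24 / 1 0 0 0 / 0 0 0 1 / 0 0 0 0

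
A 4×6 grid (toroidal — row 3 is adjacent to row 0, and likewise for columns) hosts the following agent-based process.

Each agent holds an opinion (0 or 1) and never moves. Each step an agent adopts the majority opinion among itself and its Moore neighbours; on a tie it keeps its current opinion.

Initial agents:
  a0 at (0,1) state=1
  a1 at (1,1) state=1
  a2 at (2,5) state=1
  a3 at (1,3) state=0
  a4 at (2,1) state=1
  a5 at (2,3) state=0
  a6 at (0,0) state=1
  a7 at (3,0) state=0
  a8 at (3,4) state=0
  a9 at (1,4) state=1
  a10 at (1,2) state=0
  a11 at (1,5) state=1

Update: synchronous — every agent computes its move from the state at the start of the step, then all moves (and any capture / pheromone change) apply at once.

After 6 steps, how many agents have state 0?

4

t=1: a0@(0,1):1 a1@(1,1):1 a2@(2,5):1 a3@(1,3):0 a4@(2,1):1 a5@(2,3):0 a6@(0,0):1 a7@(3,0):1 a8@(3,4):0 a9@(1,4):1 a10@(1,2):0 a11@(1,5):1
t=2: (unchanged — steady state)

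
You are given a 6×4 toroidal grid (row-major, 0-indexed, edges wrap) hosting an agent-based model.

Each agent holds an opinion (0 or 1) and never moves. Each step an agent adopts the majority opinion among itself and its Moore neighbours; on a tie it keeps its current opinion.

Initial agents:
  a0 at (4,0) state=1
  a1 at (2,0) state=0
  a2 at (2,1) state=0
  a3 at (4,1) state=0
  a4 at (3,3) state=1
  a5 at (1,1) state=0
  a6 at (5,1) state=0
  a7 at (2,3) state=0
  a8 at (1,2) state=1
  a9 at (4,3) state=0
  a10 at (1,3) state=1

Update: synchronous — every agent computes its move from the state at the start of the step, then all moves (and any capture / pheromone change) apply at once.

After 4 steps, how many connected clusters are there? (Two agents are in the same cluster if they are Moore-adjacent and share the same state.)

1

t=1: a0@(4,0):0 a1@(2,0):0 a2@(2,1):0 a3@(4,1):0 a4@(3,3):0 a5@(1,1):0 a6@(5,1):0 a7@(2,3):1 a8@(1,2):0 a9@(4,3):1 a10@(1,3):1
t=2: a0@(4,0):0 a1@(2,0):0 a2@(2,1):0 a3@(4,1):0 a4@(3,3):0 a5@(1,1):0 a6@(5,1):0 a7@(2,3):0 a8@(1,2):0 a9@(4,3):0 a10@(1,3):1
t=3: a0@(4,0):0 a1@(2,0):0 a2@(2,1):0 a3@(4,1):0 a4@(3,3):0 a5@(1,1):0 a6@(5,1):0 a7@(2,3):0 a8@(1,2):0 a9@(4,3):0 a10@(1,3):0
t=4: (unchanged — steady state)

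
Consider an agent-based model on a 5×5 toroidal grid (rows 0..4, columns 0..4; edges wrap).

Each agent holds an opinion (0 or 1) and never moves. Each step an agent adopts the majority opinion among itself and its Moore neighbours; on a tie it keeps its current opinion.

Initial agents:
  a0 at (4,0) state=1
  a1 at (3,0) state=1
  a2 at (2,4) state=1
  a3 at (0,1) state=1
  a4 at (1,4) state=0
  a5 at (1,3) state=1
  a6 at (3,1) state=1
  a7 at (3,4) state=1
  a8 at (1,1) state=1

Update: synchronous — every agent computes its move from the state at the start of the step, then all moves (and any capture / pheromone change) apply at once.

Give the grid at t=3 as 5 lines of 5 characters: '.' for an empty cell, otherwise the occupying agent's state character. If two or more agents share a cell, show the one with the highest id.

t=1: a0@(4,0):1 a1@(3,0):1 a2@(2,4):1 a3@(0,1):1 a4@(1,4):1 a5@(1,3):1 a6@(3,1):1 a7@(3,4):1 a8@(1,1):1
t=2: (unchanged — steady state)

.1...
.1.11
....1
11..1
1....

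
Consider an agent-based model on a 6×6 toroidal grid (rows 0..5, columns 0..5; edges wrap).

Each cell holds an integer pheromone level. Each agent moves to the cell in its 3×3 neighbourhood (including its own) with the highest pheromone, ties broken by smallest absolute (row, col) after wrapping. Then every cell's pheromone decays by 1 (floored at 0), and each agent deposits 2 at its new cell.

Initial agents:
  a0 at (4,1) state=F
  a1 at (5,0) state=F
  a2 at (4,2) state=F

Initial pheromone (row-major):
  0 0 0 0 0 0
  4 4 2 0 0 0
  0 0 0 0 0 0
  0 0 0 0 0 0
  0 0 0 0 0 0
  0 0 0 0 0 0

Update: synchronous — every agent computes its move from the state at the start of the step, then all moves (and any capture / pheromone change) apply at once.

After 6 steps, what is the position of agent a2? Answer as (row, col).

t=1: a0@(3,0) a1@(0,0) a2@(3,1) | pheromone: 2 0 0 0 0 0 / 3 3 1 0 0 0 / 0 0 0 0 0 0 / 2 2 0 0 0 0 / 0 0 0 0 0 0 / 0 0 0 0 0 0
t=2: a0@(3,0) a1@(1,0) a2@(3,0) | pheromone: 1 0 0 0 0 0 / 4 2 0 0 0 0 / 0 0 0 0 0 0 / 5 1 0 0 0 0 / 0 0 0 0 0 0 / 0 0 0 0 0 0
t=3: a0@(3,0) a1@(1,0) a2@(3,0) | pheromone: 0 0 0 0 0 0 / 5 1 0 0 0 0 / 0 0 0 0 0 0 / 8 0 0 0 0 0 / 0 0 0 0 0 0 / 0 0 0 0 0 0
t=4: a0@(3,0) a1@(1,0) a2@(3,0) | pheromone: 0 0 0 0 0 0 / 6 0 0 0 0 0 / 0 0 0 0 0 0 / 11 0 0 0 0 0 / 0 0 0 0 0 0 / 0 0 0 0 0 0
t=5: a0@(3,0) a1@(1,0) a2@(3,0) | pheromone: 0 0 0 0 0 0 / 7 0 0 0 0 0 / 0 0 0 0 0 0 / 14 0 0 0 0 0 / 0 0 0 0 0 0 / 0 0 0 0 0 0
t=6: a0@(3,0) a1@(1,0) a2@(3,0) | pheromone: 0 0 0 0 0 0 / 8 0 0 0 0 0 / 0 0 0 0 0 0 / 17 0 0 0 0 0 / 0 0 0 0 0 0 / 0 0 0 0 0 0

(3, 0)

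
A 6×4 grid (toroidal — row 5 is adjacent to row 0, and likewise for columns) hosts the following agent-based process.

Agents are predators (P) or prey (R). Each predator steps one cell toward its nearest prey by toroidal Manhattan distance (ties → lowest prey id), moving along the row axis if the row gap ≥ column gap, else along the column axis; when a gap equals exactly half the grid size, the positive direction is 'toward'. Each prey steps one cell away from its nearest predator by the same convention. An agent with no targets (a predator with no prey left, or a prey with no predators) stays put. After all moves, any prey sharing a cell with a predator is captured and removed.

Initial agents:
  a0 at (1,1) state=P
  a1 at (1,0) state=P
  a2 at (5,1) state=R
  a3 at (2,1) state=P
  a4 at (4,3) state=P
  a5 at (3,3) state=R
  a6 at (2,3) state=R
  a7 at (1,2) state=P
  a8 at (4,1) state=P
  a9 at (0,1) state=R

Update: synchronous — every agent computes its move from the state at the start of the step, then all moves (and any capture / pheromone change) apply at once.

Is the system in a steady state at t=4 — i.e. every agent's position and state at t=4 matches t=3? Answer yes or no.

t=1: a0@(0,1):P a1@(2,0):P a3@(2,2):P a4@(3,3):P a5@(2,3):R a7@(2,2):P a8@(5,1):P
t=2: a0@(1,1):P a1@(2,3):P a3@(2,3):P a4@(2,3):P a5@(2,2):R a7@(2,3):P a8@(0,1):P
t=3: a0@(2,1):P a1@(2,2):P a3@(2,2):P a4@(2,2):P a7@(2,2):P a8@(1,1):P
t=4: (unchanged — steady state)

yes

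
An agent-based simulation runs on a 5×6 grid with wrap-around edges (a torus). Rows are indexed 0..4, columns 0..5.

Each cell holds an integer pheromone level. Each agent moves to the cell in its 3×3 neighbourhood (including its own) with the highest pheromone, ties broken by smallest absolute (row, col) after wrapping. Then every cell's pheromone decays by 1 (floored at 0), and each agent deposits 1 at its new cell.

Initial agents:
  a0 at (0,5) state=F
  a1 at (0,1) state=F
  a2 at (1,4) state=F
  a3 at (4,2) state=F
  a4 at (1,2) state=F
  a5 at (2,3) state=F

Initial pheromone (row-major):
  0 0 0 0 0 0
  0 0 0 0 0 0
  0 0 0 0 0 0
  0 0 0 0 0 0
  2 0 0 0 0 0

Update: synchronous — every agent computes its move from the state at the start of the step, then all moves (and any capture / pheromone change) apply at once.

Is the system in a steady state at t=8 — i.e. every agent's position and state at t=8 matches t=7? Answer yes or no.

t=1: a0@(4,0) a1@(4,0) a2@(0,3) a3@(0,1) a4@(0,1) a5@(1,2) | pheromone: 0 2 0 1 0 0 / 0 0 1 0 0 0 / 0 0 0 0 0 0 / 0 0 0 0 0 0 / 3 0 0 0 0 0
t=2: a0@(4,0) a1@(4,0) a2@(0,3) a3@(4,0) a4@(4,0) a5@(0,1) | pheromone: 0 2 0 1 0 0 / 0 0 0 0 0 0 / 0 0 0 0 0 0 / 0 0 0 0 0 0 / 6 0 0 0 0 0
t=3: a0@(4,0) a1@(4,0) a2@(0,3) a3@(4,0) a4@(4,0) a5@(4,0) | pheromone: 0 1 0 1 0 0 / 0 0 0 0 0 0 / 0 0 0 0 0 0 / 0 0 0 0 0 0 / 10 0 0 0 0 0
t=4: a0@(4,0) a1@(4,0) a2@(0,3) a3@(4,0) a4@(4,0) a5@(4,0) | pheromone: 0 0 0 1 0 0 / 0 0 0 0 0 0 / 0 0 0 0 0 0 / 0 0 0 0 0 0 / 14 0 0 0 0 0
t=5: a0@(4,0) a1@(4,0) a2@(0,3) a3@(4,0) a4@(4,0) a5@(4,0) | pheromone: 0 0 0 1 0 0 / 0 0 0 0 0 0 / 0 0 0 0 0 0 / 0 0 0 0 0 0 / 18 0 0 0 0 0
t=6: a0@(4,0) a1@(4,0) a2@(0,3) a3@(4,0) a4@(4,0) a5@(4,0) | pheromone: 0 0 0 1 0 0 / 0 0 0 0 0 0 / 0 0 0 0 0 0 / 0 0 0 0 0 0 / 22 0 0 0 0 0
t=7: a0@(4,0) a1@(4,0) a2@(0,3) a3@(4,0) a4@(4,0) a5@(4,0) | pheromone: 0 0 0 1 0 0 / 0 0 0 0 0 0 / 0 0 0 0 0 0 / 0 0 0 0 0 0 / 26 0 0 0 0 0
t=8: a0@(4,0) a1@(4,0) a2@(0,3) a3@(4,0) a4@(4,0) a5@(4,0) | pheromone: 0 0 0 1 0 0 / 0 0 0 0 0 0 / 0 0 0 0 0 0 / 0 0 0 0 0 0 / 30 0 0 0 0 0

yes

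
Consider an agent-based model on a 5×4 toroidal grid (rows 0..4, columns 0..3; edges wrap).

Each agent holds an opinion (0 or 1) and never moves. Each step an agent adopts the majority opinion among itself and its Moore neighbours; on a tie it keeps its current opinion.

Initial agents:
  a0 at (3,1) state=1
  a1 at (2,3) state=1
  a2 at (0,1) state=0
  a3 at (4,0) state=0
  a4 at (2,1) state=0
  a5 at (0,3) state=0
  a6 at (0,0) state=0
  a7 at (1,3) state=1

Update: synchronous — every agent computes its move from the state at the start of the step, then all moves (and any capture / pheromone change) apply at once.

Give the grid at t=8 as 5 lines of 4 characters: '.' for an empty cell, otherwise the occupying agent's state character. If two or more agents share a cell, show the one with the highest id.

t=1: a0@(3,1):0 a1@(2,3):1 a2@(0,1):0 a3@(4,0):0 a4@(2,1):0 a5@(0,3):0 a6@(0,0):0 a7@(1,3):1
t=2: (unchanged — steady state)

00.0
...1
.0.1
.0..
0...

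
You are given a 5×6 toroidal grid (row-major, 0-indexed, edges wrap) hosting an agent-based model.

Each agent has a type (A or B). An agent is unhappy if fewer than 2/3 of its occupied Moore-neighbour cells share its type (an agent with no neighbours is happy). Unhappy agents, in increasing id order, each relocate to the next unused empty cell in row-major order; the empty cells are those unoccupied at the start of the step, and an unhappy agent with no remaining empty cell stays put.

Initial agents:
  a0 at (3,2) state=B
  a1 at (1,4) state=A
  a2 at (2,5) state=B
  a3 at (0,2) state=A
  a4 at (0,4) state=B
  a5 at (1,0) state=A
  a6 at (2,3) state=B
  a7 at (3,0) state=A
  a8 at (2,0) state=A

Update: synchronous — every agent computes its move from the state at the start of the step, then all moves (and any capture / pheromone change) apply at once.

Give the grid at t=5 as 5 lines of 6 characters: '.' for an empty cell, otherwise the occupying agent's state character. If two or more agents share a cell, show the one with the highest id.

t=1: a0@(3,2):B a1@(0,0):A a2@(0,1):B a3@(0,2):A a4@(0,3):B a5@(0,5):A a6@(1,1):B a7@(1,2):A a8@(2,0):A
t=2: a0@(3,2):B a1@(0,4):A a2@(1,0):B a3@(1,3):A a4@(1,4):B a5@(0,5):A a6@(1,5):B a7@(2,1):A a8@(2,2):A
t=3: a0@(0,0):B a1@(0,1):A a2@(0,2):B a3@(1,3):A a4@(0,3):B a5@(1,1):A a6@(1,2):B a7@(2,0):A a8@(2,2):A
t=4: a0@(0,4):B a1@(0,5):A a2@(1,0):B a3@(1,4):A a4@(0,3):B a5@(1,5):A a6@(2,1):B a7@(2,0):A a8@(2,2):A
t=5: a0@(0,0):B a1@(0,1):A a2@(0,2):B a3@(1,1):A a4@(1,2):B a5@(1,3):A a6@(2,3):B a7@(2,4):A a8@(2,5):A

BAB...
.ABA..
...BAA
......
......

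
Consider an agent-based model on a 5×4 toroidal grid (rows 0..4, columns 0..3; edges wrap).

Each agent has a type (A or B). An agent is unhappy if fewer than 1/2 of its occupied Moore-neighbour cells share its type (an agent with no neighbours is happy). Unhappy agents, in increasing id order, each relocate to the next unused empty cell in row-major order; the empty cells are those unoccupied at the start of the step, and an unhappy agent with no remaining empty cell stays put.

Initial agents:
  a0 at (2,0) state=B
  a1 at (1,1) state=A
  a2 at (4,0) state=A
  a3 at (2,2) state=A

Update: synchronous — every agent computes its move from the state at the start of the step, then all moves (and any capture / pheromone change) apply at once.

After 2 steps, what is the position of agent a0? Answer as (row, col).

(0, 1)

t=1: a0@(0,0):B a1@(1,1):A a2@(4,0):A a3@(2,2):A
t=2: a0@(0,1):B a1@(1,1):A a2@(0,2):A a3@(2,2):A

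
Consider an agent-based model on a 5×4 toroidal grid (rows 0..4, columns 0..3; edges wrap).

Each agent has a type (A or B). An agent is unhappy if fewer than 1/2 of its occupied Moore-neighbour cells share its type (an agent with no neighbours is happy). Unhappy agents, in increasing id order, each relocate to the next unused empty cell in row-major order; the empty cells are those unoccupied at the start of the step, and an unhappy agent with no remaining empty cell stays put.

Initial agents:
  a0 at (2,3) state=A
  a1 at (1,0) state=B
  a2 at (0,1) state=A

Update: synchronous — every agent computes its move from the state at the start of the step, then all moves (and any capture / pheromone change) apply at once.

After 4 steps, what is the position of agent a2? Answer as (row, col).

(0, 3)

t=1: a0@(0,0):A a1@(0,2):B a2@(0,3):A
t=2: a0@(0,0):A a1@(0,1):B a2@(0,3):A
t=3: a0@(0,0):A a1@(0,2):B a2@(0,3):A
t=4: a0@(0,0):A a1@(0,1):B a2@(0,3):A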